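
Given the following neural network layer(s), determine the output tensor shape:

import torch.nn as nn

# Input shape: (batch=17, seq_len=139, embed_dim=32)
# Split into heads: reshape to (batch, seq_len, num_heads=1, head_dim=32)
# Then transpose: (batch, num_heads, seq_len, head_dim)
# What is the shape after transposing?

Input shape: (17, 139, 32)
  -> after reshape: (17, 139, 1, 32)
Output shape: (17, 1, 139, 32)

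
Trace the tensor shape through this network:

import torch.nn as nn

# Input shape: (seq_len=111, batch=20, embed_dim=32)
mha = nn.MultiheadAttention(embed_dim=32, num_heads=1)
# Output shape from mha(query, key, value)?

Input shape: (111, 20, 32)
Output shape: (111, 20, 32)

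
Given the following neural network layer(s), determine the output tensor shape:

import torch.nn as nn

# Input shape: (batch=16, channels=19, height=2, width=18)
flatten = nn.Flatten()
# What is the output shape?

Input shape: (16, 19, 2, 18)
Output shape: (16, 684)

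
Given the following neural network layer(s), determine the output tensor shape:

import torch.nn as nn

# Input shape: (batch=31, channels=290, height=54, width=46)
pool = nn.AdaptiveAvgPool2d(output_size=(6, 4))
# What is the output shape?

Input shape: (31, 290, 54, 46)
Output shape: (31, 290, 6, 4)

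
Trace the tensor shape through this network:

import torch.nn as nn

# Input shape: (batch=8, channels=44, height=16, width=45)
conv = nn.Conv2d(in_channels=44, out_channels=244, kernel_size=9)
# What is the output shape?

Input shape: (8, 44, 16, 45)
Output shape: (8, 244, 8, 37)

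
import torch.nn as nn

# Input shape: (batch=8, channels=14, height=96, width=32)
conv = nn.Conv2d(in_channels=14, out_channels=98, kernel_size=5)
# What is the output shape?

Input shape: (8, 14, 96, 32)
Output shape: (8, 98, 92, 28)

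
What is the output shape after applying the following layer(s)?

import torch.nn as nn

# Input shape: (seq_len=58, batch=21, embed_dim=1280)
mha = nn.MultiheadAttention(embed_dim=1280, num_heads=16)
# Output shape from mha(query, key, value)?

Input shape: (58, 21, 1280)
Output shape: (58, 21, 1280)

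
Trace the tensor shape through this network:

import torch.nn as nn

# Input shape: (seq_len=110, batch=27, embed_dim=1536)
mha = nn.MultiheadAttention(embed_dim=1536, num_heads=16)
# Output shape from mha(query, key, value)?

Input shape: (110, 27, 1536)
Output shape: (110, 27, 1536)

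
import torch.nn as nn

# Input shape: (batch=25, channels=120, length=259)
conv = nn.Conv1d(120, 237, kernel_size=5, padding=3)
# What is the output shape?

Input shape: (25, 120, 259)
Output shape: (25, 237, 261)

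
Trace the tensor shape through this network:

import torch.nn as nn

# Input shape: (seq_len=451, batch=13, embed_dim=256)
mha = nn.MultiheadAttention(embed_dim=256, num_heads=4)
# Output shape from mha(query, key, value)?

Input shape: (451, 13, 256)
Output shape: (451, 13, 256)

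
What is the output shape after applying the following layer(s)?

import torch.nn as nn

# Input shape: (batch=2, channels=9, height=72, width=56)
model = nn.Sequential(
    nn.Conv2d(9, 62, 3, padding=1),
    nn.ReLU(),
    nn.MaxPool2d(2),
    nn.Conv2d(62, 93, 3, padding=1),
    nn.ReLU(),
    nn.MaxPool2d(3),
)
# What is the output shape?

Input shape: (2, 9, 72, 56)
  -> after first Conv2d: (2, 62, 72, 56)
  -> after first MaxPool2d: (2, 62, 36, 28)
  -> after second Conv2d: (2, 93, 36, 28)
Output shape: (2, 93, 12, 9)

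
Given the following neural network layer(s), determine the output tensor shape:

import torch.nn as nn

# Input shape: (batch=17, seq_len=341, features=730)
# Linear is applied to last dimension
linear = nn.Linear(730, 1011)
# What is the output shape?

Input shape: (17, 341, 730)
Output shape: (17, 341, 1011)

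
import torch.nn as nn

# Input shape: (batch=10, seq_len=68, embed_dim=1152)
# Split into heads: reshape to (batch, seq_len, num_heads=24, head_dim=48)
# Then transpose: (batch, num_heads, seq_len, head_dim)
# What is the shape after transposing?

Input shape: (10, 68, 1152)
  -> after reshape: (10, 68, 24, 48)
Output shape: (10, 24, 68, 48)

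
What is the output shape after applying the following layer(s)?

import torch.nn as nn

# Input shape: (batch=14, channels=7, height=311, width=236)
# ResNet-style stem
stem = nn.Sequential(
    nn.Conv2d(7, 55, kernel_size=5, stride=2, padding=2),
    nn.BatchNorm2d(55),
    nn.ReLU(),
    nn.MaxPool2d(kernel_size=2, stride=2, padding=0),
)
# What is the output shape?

Input shape: (14, 7, 311, 236)
  -> after Conv2d 5x5 stride=2: (14, 55, 156, 118)
Output shape: (14, 55, 78, 59)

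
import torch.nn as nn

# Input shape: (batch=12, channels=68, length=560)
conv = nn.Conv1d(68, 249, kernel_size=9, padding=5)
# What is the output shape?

Input shape: (12, 68, 560)
Output shape: (12, 249, 562)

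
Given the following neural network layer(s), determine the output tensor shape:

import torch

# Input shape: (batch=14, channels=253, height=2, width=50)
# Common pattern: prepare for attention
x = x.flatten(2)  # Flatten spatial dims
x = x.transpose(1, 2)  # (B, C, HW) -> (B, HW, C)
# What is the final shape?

Input shape: (14, 253, 2, 50)
  -> after flatten(2): (14, 253, 100)
Output shape: (14, 100, 253)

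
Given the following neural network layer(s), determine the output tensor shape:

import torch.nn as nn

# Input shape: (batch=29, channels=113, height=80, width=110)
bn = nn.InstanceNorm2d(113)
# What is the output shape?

Input shape: (29, 113, 80, 110)
Output shape: (29, 113, 80, 110)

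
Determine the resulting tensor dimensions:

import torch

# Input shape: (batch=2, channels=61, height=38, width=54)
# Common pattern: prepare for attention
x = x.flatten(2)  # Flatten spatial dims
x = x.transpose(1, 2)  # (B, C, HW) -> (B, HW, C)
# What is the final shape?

Input shape: (2, 61, 38, 54)
  -> after flatten(2): (2, 61, 2052)
Output shape: (2, 2052, 61)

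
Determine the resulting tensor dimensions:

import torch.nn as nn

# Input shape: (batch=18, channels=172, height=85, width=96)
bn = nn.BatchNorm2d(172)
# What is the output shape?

Input shape: (18, 172, 85, 96)
Output shape: (18, 172, 85, 96)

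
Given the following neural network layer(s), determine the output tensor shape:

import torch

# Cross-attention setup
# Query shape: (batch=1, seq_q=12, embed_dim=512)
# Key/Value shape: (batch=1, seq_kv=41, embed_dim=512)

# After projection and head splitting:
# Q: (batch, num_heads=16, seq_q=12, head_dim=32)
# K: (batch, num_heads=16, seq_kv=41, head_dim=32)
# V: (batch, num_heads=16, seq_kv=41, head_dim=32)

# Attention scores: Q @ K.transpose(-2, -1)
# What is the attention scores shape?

Input shape: (1, 12, 512)
Output shape: (1, 16, 12, 41)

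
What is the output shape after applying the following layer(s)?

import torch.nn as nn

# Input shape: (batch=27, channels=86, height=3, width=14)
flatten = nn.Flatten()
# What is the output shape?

Input shape: (27, 86, 3, 14)
Output shape: (27, 3612)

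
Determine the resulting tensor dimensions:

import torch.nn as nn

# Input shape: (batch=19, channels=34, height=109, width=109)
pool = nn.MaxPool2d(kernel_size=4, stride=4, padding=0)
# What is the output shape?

Input shape: (19, 34, 109, 109)
Output shape: (19, 34, 27, 27)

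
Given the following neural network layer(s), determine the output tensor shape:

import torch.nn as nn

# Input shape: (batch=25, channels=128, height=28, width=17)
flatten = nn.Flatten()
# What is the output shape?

Input shape: (25, 128, 28, 17)
Output shape: (25, 60928)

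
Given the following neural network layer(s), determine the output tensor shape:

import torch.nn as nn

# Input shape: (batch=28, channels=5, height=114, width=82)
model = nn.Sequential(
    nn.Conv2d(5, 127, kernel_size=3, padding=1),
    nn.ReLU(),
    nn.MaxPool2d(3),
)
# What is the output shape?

Input shape: (28, 5, 114, 82)
  -> after Conv2d: (28, 127, 114, 82)
  -> after ReLU: (28, 127, 114, 82)
Output shape: (28, 127, 38, 27)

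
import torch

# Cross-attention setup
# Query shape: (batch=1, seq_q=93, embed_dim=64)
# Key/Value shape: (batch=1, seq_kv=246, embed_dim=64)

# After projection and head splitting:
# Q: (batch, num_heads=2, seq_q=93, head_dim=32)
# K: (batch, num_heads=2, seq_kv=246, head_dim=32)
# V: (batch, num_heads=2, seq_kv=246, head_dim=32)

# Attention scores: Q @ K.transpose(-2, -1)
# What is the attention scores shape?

Input shape: (1, 93, 64)
Output shape: (1, 2, 93, 246)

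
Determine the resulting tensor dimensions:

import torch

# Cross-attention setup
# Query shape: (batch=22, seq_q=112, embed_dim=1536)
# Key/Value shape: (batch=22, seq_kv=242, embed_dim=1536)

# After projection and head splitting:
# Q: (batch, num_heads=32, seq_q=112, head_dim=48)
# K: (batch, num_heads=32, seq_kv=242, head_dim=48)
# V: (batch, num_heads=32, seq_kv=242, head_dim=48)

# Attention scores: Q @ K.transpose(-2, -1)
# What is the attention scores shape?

Input shape: (22, 112, 1536)
Output shape: (22, 32, 112, 242)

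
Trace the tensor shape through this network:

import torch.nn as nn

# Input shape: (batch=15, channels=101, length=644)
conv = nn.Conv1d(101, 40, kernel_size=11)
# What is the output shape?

Input shape: (15, 101, 644)
Output shape: (15, 40, 634)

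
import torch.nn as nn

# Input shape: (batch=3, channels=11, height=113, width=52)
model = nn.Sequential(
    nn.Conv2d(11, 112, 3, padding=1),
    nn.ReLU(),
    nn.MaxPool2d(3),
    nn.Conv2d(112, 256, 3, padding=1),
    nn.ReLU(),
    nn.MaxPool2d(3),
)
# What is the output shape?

Input shape: (3, 11, 113, 52)
  -> after first Conv2d: (3, 112, 113, 52)
  -> after first MaxPool2d: (3, 112, 37, 17)
  -> after second Conv2d: (3, 256, 37, 17)
Output shape: (3, 256, 12, 5)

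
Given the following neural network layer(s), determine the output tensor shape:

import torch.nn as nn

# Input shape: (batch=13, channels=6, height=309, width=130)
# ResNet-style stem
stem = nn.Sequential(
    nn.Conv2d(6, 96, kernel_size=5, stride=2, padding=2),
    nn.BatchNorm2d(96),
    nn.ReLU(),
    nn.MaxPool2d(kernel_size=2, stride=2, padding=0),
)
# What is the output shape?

Input shape: (13, 6, 309, 130)
  -> after Conv2d 5x5 stride=2: (13, 96, 155, 65)
Output shape: (13, 96, 77, 32)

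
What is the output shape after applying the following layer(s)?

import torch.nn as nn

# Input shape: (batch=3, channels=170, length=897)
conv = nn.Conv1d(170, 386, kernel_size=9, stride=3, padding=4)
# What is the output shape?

Input shape: (3, 170, 897)
Output shape: (3, 386, 299)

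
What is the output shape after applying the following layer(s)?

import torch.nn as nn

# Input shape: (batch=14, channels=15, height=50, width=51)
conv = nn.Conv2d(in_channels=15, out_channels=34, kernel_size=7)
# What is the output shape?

Input shape: (14, 15, 50, 51)
Output shape: (14, 34, 44, 45)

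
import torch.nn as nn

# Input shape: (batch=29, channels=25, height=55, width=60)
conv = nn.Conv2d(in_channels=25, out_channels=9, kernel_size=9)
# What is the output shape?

Input shape: (29, 25, 55, 60)
Output shape: (29, 9, 47, 52)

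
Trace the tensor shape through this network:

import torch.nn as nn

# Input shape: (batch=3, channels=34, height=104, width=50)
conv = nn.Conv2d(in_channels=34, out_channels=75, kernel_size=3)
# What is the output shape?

Input shape: (3, 34, 104, 50)
Output shape: (3, 75, 102, 48)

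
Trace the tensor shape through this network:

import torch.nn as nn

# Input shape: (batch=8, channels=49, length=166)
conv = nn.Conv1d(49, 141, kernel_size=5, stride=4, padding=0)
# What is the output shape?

Input shape: (8, 49, 166)
Output shape: (8, 141, 41)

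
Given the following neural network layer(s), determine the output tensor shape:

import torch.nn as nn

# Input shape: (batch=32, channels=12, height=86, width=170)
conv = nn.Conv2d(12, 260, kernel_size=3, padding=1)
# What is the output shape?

Input shape: (32, 12, 86, 170)
Output shape: (32, 260, 86, 170)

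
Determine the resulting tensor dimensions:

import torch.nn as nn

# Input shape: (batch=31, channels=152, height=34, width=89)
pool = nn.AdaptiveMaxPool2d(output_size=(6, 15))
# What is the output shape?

Input shape: (31, 152, 34, 89)
Output shape: (31, 152, 6, 15)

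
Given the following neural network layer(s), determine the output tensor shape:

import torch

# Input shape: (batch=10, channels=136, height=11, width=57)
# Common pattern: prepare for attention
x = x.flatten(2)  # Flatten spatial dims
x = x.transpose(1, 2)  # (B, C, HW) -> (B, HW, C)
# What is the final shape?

Input shape: (10, 136, 11, 57)
  -> after flatten(2): (10, 136, 627)
Output shape: (10, 627, 136)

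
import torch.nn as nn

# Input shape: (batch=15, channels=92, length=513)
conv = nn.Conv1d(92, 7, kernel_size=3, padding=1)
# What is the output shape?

Input shape: (15, 92, 513)
Output shape: (15, 7, 513)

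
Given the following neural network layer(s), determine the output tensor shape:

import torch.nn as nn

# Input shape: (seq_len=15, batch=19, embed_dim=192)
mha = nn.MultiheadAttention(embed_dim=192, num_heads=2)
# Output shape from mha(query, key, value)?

Input shape: (15, 19, 192)
Output shape: (15, 19, 192)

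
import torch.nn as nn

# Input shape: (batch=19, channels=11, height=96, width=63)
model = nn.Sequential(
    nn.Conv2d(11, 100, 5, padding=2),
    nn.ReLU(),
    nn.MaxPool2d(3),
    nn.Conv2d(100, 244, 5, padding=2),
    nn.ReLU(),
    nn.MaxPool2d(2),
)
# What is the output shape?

Input shape: (19, 11, 96, 63)
  -> after first Conv2d: (19, 100, 96, 63)
  -> after first MaxPool2d: (19, 100, 32, 21)
  -> after second Conv2d: (19, 244, 32, 21)
Output shape: (19, 244, 16, 10)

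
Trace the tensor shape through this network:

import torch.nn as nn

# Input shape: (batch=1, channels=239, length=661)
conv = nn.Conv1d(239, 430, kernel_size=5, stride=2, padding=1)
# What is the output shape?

Input shape: (1, 239, 661)
Output shape: (1, 430, 330)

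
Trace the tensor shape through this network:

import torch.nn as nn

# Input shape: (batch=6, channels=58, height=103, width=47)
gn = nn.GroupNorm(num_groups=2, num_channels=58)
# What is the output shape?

Input shape: (6, 58, 103, 47)
Output shape: (6, 58, 103, 47)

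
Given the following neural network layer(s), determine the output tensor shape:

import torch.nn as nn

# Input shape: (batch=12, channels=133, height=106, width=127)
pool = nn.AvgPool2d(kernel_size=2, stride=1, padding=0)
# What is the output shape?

Input shape: (12, 133, 106, 127)
Output shape: (12, 133, 105, 126)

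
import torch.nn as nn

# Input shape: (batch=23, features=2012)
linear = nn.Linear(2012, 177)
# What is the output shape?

Input shape: (23, 2012)
Output shape: (23, 177)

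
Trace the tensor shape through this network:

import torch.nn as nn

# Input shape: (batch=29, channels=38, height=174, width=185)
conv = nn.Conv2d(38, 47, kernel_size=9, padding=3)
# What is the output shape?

Input shape: (29, 38, 174, 185)
Output shape: (29, 47, 172, 183)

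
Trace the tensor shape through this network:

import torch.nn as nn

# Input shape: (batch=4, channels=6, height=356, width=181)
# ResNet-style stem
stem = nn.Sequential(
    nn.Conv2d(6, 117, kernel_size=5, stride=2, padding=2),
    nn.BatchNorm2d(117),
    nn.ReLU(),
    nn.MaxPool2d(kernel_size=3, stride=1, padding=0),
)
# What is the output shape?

Input shape: (4, 6, 356, 181)
  -> after Conv2d 5x5 stride=2: (4, 117, 178, 91)
Output shape: (4, 117, 176, 89)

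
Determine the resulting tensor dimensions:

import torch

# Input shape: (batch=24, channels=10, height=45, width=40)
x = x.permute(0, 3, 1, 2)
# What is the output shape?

Input shape: (24, 10, 45, 40)
Output shape: (24, 40, 10, 45)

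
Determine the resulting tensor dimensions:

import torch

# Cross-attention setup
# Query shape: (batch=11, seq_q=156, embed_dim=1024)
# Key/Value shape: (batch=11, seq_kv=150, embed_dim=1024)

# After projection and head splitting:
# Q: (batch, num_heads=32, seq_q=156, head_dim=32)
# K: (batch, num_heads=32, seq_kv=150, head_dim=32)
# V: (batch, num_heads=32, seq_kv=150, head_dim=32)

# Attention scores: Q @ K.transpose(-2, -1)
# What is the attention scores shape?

Input shape: (11, 156, 1024)
Output shape: (11, 32, 156, 150)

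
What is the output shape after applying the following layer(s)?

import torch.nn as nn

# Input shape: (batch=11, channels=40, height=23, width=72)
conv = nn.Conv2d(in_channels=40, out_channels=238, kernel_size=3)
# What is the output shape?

Input shape: (11, 40, 23, 72)
Output shape: (11, 238, 21, 70)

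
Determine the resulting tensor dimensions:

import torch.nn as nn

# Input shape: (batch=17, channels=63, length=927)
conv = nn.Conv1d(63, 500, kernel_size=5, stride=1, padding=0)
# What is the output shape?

Input shape: (17, 63, 927)
Output shape: (17, 500, 923)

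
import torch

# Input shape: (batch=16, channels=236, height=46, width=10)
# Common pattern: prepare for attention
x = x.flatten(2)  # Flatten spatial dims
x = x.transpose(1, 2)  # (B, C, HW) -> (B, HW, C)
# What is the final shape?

Input shape: (16, 236, 46, 10)
  -> after flatten(2): (16, 236, 460)
Output shape: (16, 460, 236)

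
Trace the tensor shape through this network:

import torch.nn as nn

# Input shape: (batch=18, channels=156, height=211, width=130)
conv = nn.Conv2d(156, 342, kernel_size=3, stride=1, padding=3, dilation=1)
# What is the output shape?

Input shape: (18, 156, 211, 130)
Output shape: (18, 342, 215, 134)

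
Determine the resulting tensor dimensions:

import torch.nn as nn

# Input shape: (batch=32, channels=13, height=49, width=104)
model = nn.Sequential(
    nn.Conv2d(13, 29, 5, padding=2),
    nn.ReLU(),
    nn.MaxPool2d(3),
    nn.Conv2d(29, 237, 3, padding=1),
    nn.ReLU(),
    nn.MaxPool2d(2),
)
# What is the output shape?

Input shape: (32, 13, 49, 104)
  -> after first Conv2d: (32, 29, 49, 104)
  -> after first MaxPool2d: (32, 29, 16, 34)
  -> after second Conv2d: (32, 237, 16, 34)
Output shape: (32, 237, 8, 17)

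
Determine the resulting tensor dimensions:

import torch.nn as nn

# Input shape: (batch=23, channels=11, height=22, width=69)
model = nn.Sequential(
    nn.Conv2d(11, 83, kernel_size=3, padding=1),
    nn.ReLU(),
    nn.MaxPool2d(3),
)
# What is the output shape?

Input shape: (23, 11, 22, 69)
  -> after Conv2d: (23, 83, 22, 69)
  -> after ReLU: (23, 83, 22, 69)
Output shape: (23, 83, 7, 23)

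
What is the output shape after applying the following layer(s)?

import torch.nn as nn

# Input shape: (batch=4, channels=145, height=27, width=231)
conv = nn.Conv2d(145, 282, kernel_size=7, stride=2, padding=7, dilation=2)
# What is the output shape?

Input shape: (4, 145, 27, 231)
Output shape: (4, 282, 15, 117)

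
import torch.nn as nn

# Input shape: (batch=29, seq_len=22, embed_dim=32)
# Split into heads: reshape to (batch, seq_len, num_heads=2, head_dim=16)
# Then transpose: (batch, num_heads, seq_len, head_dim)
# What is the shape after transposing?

Input shape: (29, 22, 32)
  -> after reshape: (29, 22, 2, 16)
Output shape: (29, 2, 22, 16)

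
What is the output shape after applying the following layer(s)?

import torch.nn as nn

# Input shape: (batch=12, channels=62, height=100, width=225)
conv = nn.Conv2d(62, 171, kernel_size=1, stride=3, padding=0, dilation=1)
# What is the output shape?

Input shape: (12, 62, 100, 225)
Output shape: (12, 171, 34, 75)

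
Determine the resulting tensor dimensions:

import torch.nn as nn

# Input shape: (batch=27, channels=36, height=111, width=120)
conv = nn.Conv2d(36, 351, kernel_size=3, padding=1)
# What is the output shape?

Input shape: (27, 36, 111, 120)
Output shape: (27, 351, 111, 120)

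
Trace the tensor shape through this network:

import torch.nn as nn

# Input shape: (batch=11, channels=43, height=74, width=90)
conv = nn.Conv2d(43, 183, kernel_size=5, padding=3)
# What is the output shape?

Input shape: (11, 43, 74, 90)
Output shape: (11, 183, 76, 92)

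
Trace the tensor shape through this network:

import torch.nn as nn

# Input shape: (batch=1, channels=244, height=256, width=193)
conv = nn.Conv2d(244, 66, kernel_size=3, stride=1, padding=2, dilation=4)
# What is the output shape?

Input shape: (1, 244, 256, 193)
Output shape: (1, 66, 252, 189)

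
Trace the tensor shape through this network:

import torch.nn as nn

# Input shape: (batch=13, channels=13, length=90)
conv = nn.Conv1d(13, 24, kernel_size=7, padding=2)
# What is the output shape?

Input shape: (13, 13, 90)
Output shape: (13, 24, 88)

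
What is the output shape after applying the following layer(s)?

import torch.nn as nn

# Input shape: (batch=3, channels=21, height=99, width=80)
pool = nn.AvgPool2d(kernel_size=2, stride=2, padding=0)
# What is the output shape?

Input shape: (3, 21, 99, 80)
Output shape: (3, 21, 49, 40)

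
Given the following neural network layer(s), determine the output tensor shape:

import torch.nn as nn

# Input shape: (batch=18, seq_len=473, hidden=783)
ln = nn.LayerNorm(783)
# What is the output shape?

Input shape: (18, 473, 783)
Output shape: (18, 473, 783)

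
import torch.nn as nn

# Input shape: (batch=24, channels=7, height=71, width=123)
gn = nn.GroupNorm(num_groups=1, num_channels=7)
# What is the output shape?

Input shape: (24, 7, 71, 123)
Output shape: (24, 7, 71, 123)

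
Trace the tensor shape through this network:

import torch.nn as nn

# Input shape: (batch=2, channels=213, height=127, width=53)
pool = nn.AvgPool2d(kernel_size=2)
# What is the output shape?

Input shape: (2, 213, 127, 53)
Output shape: (2, 213, 63, 26)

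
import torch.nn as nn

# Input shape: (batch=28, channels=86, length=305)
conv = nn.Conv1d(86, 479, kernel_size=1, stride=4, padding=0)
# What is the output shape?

Input shape: (28, 86, 305)
Output shape: (28, 479, 77)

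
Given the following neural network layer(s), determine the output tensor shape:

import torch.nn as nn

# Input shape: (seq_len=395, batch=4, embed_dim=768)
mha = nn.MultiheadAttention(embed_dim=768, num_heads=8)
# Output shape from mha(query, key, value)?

Input shape: (395, 4, 768)
Output shape: (395, 4, 768)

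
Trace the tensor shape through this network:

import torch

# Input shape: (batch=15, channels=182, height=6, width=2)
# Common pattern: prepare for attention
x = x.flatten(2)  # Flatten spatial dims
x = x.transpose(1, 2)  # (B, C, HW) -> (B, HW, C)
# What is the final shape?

Input shape: (15, 182, 6, 2)
  -> after flatten(2): (15, 182, 12)
Output shape: (15, 12, 182)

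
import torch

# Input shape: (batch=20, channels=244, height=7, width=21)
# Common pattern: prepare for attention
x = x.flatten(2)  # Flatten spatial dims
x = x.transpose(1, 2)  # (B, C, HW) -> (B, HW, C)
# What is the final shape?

Input shape: (20, 244, 7, 21)
  -> after flatten(2): (20, 244, 147)
Output shape: (20, 147, 244)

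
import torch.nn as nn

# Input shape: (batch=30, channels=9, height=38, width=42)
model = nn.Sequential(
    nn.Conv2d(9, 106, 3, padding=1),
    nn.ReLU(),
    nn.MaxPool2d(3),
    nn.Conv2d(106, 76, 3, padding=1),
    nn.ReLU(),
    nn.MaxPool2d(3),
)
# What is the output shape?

Input shape: (30, 9, 38, 42)
  -> after first Conv2d: (30, 106, 38, 42)
  -> after first MaxPool2d: (30, 106, 12, 14)
  -> after second Conv2d: (30, 76, 12, 14)
Output shape: (30, 76, 4, 4)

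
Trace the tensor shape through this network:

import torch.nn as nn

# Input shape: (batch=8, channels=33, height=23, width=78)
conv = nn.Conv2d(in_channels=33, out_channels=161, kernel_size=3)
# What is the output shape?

Input shape: (8, 33, 23, 78)
Output shape: (8, 161, 21, 76)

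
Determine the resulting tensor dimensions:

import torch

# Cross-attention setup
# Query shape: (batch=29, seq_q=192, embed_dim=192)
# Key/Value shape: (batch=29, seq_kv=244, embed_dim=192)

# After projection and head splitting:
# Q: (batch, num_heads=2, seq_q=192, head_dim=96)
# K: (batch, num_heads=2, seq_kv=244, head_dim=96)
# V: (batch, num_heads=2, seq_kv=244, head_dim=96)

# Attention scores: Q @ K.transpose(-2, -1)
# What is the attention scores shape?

Input shape: (29, 192, 192)
Output shape: (29, 2, 192, 244)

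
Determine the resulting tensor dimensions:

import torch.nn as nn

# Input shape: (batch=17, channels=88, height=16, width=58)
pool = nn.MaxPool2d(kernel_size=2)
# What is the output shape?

Input shape: (17, 88, 16, 58)
Output shape: (17, 88, 8, 29)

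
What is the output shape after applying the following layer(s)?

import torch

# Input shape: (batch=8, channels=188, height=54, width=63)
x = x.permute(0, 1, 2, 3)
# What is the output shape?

Input shape: (8, 188, 54, 63)
Output shape: (8, 188, 54, 63)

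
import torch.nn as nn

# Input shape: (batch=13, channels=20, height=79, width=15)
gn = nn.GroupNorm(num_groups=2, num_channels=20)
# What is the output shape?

Input shape: (13, 20, 79, 15)
Output shape: (13, 20, 79, 15)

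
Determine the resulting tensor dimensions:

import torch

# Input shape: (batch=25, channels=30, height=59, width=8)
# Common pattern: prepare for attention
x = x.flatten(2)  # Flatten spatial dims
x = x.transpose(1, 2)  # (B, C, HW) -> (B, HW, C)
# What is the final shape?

Input shape: (25, 30, 59, 8)
  -> after flatten(2): (25, 30, 472)
Output shape: (25, 472, 30)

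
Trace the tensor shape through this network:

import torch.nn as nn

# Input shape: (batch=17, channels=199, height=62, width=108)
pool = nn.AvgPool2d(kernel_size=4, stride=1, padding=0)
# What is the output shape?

Input shape: (17, 199, 62, 108)
Output shape: (17, 199, 59, 105)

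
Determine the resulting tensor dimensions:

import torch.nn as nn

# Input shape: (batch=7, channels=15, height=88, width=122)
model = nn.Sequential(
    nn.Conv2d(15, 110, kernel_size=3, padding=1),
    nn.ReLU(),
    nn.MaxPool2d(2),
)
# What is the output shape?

Input shape: (7, 15, 88, 122)
  -> after Conv2d: (7, 110, 88, 122)
  -> after ReLU: (7, 110, 88, 122)
Output shape: (7, 110, 44, 61)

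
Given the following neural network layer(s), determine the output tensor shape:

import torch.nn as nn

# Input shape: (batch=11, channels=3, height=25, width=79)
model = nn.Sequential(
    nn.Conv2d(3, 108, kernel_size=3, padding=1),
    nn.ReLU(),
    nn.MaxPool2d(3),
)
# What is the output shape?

Input shape: (11, 3, 25, 79)
  -> after Conv2d: (11, 108, 25, 79)
  -> after ReLU: (11, 108, 25, 79)
Output shape: (11, 108, 8, 26)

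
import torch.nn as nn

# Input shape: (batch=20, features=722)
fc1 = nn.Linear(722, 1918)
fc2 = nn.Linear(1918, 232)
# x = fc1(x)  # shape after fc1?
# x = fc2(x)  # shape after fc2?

Input shape: (20, 722)
  -> after fc1: (20, 1918)
Output shape: (20, 232)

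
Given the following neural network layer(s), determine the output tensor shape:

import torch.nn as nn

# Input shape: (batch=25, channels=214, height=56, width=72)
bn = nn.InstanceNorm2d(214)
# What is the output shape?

Input shape: (25, 214, 56, 72)
Output shape: (25, 214, 56, 72)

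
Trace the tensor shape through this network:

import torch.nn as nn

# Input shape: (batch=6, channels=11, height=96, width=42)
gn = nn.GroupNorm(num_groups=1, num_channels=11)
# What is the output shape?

Input shape: (6, 11, 96, 42)
Output shape: (6, 11, 96, 42)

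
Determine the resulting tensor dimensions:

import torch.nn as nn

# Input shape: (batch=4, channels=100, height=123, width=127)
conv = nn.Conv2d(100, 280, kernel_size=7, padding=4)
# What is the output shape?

Input shape: (4, 100, 123, 127)
Output shape: (4, 280, 125, 129)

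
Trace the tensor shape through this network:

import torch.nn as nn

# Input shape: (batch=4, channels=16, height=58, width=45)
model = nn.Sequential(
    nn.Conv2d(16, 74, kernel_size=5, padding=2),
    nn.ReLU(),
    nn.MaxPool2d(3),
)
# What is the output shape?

Input shape: (4, 16, 58, 45)
  -> after Conv2d: (4, 74, 58, 45)
  -> after ReLU: (4, 74, 58, 45)
Output shape: (4, 74, 19, 15)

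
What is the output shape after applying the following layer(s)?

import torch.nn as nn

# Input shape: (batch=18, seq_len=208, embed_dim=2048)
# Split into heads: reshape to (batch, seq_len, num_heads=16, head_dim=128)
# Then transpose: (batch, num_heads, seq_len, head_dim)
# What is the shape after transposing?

Input shape: (18, 208, 2048)
  -> after reshape: (18, 208, 16, 128)
Output shape: (18, 16, 208, 128)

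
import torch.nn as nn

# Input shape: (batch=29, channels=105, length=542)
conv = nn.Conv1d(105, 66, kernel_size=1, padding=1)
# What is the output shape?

Input shape: (29, 105, 542)
Output shape: (29, 66, 544)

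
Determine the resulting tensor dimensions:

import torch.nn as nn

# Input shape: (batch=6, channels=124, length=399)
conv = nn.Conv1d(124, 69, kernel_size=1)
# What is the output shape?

Input shape: (6, 124, 399)
Output shape: (6, 69, 399)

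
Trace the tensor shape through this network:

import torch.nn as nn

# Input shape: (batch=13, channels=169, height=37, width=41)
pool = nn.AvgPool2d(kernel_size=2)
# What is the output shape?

Input shape: (13, 169, 37, 41)
Output shape: (13, 169, 18, 20)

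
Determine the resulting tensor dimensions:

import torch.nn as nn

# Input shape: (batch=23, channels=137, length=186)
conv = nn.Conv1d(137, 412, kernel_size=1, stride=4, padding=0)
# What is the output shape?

Input shape: (23, 137, 186)
Output shape: (23, 412, 47)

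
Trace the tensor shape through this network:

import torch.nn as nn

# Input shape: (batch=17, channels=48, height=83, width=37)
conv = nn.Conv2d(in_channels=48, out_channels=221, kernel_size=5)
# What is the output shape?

Input shape: (17, 48, 83, 37)
Output shape: (17, 221, 79, 33)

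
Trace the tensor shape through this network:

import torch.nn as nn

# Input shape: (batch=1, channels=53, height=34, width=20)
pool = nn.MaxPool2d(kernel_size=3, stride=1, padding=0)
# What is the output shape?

Input shape: (1, 53, 34, 20)
Output shape: (1, 53, 32, 18)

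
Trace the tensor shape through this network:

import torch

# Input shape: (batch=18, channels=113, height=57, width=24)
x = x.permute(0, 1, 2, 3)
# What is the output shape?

Input shape: (18, 113, 57, 24)
Output shape: (18, 113, 57, 24)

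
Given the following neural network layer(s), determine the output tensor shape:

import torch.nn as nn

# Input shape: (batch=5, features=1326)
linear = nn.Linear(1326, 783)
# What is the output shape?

Input shape: (5, 1326)
Output shape: (5, 783)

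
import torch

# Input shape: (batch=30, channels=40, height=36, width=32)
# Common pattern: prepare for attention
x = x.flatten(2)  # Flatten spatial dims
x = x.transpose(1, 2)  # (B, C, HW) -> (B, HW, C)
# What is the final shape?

Input shape: (30, 40, 36, 32)
  -> after flatten(2): (30, 40, 1152)
Output shape: (30, 1152, 40)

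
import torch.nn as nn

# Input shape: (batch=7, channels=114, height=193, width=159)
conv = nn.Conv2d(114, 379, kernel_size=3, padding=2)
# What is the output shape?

Input shape: (7, 114, 193, 159)
Output shape: (7, 379, 195, 161)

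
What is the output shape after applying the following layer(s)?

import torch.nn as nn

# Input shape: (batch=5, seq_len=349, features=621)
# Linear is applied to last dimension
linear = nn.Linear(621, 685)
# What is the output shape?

Input shape: (5, 349, 621)
Output shape: (5, 349, 685)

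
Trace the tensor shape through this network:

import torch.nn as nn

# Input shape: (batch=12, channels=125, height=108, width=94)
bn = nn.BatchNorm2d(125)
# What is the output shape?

Input shape: (12, 125, 108, 94)
Output shape: (12, 125, 108, 94)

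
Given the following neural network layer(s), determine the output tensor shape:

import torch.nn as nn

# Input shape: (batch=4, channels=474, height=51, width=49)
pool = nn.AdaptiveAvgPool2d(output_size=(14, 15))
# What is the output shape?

Input shape: (4, 474, 51, 49)
Output shape: (4, 474, 14, 15)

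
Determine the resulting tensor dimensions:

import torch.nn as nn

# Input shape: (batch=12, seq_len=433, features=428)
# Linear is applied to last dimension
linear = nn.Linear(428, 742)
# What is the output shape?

Input shape: (12, 433, 428)
Output shape: (12, 433, 742)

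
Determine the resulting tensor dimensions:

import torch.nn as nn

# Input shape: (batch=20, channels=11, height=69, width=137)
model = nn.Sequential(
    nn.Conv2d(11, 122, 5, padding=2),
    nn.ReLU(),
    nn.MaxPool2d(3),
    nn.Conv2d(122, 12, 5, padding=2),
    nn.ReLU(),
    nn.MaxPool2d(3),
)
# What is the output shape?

Input shape: (20, 11, 69, 137)
  -> after first Conv2d: (20, 122, 69, 137)
  -> after first MaxPool2d: (20, 122, 23, 45)
  -> after second Conv2d: (20, 12, 23, 45)
Output shape: (20, 12, 7, 15)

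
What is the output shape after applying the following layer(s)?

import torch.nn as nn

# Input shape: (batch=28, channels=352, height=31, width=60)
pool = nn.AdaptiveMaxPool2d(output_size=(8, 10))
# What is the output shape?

Input shape: (28, 352, 31, 60)
Output shape: (28, 352, 8, 10)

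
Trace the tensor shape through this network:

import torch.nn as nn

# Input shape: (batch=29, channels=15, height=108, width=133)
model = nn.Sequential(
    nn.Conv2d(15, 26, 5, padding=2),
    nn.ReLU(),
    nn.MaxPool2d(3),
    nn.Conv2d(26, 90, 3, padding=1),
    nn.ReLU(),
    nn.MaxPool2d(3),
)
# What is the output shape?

Input shape: (29, 15, 108, 133)
  -> after first Conv2d: (29, 26, 108, 133)
  -> after first MaxPool2d: (29, 26, 36, 44)
  -> after second Conv2d: (29, 90, 36, 44)
Output shape: (29, 90, 12, 14)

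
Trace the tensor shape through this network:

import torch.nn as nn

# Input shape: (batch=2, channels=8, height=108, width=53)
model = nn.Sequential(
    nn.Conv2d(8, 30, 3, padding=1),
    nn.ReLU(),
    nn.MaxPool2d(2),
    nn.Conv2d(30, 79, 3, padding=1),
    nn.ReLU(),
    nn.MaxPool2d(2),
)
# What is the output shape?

Input shape: (2, 8, 108, 53)
  -> after first Conv2d: (2, 30, 108, 53)
  -> after first MaxPool2d: (2, 30, 54, 26)
  -> after second Conv2d: (2, 79, 54, 26)
Output shape: (2, 79, 27, 13)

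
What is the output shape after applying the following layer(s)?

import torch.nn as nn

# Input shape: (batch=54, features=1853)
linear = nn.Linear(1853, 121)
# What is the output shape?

Input shape: (54, 1853)
Output shape: (54, 121)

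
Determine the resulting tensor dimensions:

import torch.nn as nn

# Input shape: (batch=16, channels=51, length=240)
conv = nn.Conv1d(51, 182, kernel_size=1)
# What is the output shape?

Input shape: (16, 51, 240)
Output shape: (16, 182, 240)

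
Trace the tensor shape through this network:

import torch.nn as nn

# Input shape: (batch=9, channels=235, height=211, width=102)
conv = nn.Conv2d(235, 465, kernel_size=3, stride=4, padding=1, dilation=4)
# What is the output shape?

Input shape: (9, 235, 211, 102)
Output shape: (9, 465, 52, 24)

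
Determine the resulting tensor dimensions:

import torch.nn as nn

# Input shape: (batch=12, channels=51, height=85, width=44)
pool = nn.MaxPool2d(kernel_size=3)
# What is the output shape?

Input shape: (12, 51, 85, 44)
Output shape: (12, 51, 28, 14)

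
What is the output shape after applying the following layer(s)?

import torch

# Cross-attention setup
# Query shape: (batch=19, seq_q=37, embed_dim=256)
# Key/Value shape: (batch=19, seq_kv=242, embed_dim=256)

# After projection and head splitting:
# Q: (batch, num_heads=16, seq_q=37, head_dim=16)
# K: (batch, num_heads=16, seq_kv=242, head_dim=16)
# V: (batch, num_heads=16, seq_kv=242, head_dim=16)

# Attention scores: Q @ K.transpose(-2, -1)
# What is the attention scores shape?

Input shape: (19, 37, 256)
Output shape: (19, 16, 37, 242)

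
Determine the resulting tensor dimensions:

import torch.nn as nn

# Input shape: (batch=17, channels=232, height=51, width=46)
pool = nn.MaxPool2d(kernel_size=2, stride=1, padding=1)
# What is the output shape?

Input shape: (17, 232, 51, 46)
Output shape: (17, 232, 52, 47)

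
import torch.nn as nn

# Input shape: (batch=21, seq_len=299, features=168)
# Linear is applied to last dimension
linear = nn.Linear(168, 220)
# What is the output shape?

Input shape: (21, 299, 168)
Output shape: (21, 299, 220)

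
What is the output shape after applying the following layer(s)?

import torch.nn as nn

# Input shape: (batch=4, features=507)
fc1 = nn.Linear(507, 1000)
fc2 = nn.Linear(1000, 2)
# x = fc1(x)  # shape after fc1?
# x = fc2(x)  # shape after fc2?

Input shape: (4, 507)
  -> after fc1: (4, 1000)
Output shape: (4, 2)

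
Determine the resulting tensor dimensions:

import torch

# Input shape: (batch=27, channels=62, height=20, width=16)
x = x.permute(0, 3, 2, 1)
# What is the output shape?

Input shape: (27, 62, 20, 16)
Output shape: (27, 16, 20, 62)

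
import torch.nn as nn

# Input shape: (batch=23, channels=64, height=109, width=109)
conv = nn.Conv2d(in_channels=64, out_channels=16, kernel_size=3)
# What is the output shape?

Input shape: (23, 64, 109, 109)
Output shape: (23, 16, 107, 107)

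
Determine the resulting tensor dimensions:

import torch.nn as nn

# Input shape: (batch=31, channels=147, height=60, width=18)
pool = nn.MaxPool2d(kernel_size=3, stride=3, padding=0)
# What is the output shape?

Input shape: (31, 147, 60, 18)
Output shape: (31, 147, 20, 6)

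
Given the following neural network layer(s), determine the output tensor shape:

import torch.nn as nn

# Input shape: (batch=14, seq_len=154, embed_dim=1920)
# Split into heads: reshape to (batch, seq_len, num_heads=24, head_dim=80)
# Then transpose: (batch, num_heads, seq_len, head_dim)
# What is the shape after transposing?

Input shape: (14, 154, 1920)
  -> after reshape: (14, 154, 24, 80)
Output shape: (14, 24, 154, 80)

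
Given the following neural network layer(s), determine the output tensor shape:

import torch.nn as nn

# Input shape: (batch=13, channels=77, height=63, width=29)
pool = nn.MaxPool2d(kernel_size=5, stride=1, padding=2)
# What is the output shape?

Input shape: (13, 77, 63, 29)
Output shape: (13, 77, 63, 29)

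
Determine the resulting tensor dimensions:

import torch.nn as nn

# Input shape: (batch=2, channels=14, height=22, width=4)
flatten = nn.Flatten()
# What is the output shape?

Input shape: (2, 14, 22, 4)
Output shape: (2, 1232)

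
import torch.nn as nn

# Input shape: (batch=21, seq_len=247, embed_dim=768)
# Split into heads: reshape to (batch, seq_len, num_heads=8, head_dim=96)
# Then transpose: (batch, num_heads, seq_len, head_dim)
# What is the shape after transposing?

Input shape: (21, 247, 768)
  -> after reshape: (21, 247, 8, 96)
Output shape: (21, 8, 247, 96)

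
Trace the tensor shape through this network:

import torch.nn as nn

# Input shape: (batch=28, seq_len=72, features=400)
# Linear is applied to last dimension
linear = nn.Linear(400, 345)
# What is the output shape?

Input shape: (28, 72, 400)
Output shape: (28, 72, 345)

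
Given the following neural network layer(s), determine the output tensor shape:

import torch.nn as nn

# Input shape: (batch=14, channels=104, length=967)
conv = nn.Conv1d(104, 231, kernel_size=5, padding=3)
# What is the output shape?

Input shape: (14, 104, 967)
Output shape: (14, 231, 969)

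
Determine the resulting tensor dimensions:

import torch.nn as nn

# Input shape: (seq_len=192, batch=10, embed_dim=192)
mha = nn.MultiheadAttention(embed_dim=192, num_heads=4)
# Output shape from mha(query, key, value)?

Input shape: (192, 10, 192)
Output shape: (192, 10, 192)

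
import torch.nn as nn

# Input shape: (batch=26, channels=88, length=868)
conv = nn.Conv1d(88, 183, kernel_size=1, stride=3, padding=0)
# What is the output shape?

Input shape: (26, 88, 868)
Output shape: (26, 183, 290)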